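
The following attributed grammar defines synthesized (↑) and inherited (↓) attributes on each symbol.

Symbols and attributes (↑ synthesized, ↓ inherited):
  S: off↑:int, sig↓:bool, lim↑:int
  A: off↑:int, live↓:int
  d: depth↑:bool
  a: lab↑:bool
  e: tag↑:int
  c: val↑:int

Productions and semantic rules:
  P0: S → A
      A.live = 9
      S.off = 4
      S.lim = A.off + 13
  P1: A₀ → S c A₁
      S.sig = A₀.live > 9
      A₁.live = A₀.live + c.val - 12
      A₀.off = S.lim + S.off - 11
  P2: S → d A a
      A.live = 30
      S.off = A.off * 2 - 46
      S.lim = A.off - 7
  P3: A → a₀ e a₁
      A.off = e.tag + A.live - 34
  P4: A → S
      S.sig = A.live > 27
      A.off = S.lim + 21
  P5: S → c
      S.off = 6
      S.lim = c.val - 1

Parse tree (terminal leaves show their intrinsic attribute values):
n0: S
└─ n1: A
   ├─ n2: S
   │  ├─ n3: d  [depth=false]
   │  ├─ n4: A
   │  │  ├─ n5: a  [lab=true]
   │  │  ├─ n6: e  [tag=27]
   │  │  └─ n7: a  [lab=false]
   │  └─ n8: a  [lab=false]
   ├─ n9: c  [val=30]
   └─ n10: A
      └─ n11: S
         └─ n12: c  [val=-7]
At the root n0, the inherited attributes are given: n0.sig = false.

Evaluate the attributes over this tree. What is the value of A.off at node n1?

1. n0.sig = false  [given at root]
2. n1.live = 9  [9]
3. n2.sig = false  [A₀.live > 9]
4. n3.depth = false  [terminal]
5. n4.live = 30  [30]
6. n5.lab = true  [terminal]
7. n6.tag = 27  [terminal]
8. n7.lab = false  [terminal]
9. n4.off = 23  [e.tag + A.live - 34]
10. n8.lab = false  [terminal]
11. n2.off = 0  [A.off * 2 - 46]
12. n2.lim = 16  [A.off - 7]
13. n9.val = 30  [terminal]
14. n10.live = 27  [A₀.live + c.val - 12]
15. n11.sig = false  [A.live > 27]
16. n12.val = -7  [terminal]
17. n11.off = 6  [6]
18. n11.lim = -8  [c.val - 1]
19. n10.off = 13  [S.lim + 21]
20. n1.off = 5  [S.lim + S.off - 11]
21. n0.off = 4  [4]
22. n0.lim = 18  [A.off + 13]

5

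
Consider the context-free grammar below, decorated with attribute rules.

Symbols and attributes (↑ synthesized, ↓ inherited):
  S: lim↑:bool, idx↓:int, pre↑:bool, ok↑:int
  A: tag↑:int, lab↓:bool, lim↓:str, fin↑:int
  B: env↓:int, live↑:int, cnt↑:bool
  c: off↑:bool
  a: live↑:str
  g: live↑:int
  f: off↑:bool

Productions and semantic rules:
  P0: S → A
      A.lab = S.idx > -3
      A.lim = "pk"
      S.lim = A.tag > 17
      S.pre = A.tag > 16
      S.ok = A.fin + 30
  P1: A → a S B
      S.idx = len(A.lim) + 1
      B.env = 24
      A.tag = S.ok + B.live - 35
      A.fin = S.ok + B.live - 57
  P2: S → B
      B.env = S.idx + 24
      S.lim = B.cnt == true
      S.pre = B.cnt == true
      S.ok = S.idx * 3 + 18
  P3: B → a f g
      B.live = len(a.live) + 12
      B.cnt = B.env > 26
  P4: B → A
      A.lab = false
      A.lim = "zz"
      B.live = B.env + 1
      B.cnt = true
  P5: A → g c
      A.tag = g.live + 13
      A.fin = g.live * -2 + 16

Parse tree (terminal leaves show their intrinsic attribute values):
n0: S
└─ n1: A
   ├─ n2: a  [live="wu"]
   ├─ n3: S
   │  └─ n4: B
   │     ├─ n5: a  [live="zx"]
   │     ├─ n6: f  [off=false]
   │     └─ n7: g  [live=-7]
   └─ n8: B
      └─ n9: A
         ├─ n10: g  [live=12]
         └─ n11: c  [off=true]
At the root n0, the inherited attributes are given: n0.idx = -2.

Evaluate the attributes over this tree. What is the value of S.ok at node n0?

1. n0.idx = -2  [given at root]
2. n1.lab = true  [S.idx > -3]
3. n1.lim = "pk"  ["pk"]
4. n2.live = "wu"  [terminal]
5. n3.idx = 3  [len(A.lim) + 1]
6. n4.env = 27  [S.idx + 24]
7. n5.live = "zx"  [terminal]
8. n6.off = false  [terminal]
9. n7.live = -7  [terminal]
10. n4.live = 14  [len(a.live) + 12]
11. n4.cnt = true  [B.env > 26]
12. n3.lim = true  [B.cnt == true]
13. n3.pre = true  [B.cnt == true]
14. n3.ok = 27  [S.idx * 3 + 18]
15. n8.env = 24  [24]
16. n9.lab = false  [false]
17. n9.lim = "zz"  ["zz"]
18. n10.live = 12  [terminal]
19. n11.off = true  [terminal]
20. n9.tag = 25  [g.live + 13]
21. n9.fin = -8  [g.live * -2 + 16]
22. n8.live = 25  [B.env + 1]
23. n8.cnt = true  [true]
24. n1.tag = 17  [S.ok + B.live - 35]
25. n1.fin = -5  [S.ok + B.live - 57]
26. n0.lim = false  [A.tag > 17]
27. n0.pre = true  [A.tag > 16]
28. n0.ok = 25  [A.fin + 30]

25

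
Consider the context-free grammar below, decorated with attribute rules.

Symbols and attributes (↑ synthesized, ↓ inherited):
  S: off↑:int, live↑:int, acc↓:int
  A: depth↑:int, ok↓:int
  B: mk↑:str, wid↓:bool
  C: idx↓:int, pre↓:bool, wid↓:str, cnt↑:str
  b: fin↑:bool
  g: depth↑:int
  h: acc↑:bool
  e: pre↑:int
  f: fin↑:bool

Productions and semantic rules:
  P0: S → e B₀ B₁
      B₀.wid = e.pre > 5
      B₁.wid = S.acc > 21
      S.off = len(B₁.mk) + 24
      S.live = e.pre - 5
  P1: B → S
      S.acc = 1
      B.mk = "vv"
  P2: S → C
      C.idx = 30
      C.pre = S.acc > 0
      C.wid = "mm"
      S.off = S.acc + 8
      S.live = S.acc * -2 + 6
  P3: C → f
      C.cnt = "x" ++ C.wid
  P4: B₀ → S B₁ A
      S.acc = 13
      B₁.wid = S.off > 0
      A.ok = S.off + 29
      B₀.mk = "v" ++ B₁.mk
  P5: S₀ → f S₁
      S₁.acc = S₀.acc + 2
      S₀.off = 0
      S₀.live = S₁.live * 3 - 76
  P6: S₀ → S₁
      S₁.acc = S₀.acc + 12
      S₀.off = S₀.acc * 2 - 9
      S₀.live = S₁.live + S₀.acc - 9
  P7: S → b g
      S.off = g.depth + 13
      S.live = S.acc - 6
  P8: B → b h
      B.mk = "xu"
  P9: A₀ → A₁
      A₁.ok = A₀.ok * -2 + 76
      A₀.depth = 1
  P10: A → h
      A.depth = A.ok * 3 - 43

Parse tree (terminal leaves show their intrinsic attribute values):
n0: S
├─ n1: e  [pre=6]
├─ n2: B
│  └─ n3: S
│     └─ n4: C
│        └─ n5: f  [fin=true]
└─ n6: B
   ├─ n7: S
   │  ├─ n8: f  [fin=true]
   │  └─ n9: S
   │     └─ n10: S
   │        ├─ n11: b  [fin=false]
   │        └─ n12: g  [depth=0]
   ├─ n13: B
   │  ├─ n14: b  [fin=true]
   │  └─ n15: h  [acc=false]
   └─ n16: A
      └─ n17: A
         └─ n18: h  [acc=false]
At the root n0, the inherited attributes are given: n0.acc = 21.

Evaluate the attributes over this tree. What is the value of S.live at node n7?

1. n0.acc = 21  [given at root]
2. n1.pre = 6  [terminal]
3. n2.wid = true  [e.pre > 5]
4. n3.acc = 1  [1]
5. n4.idx = 30  [30]
6. n4.pre = true  [S.acc > 0]
7. n4.wid = "mm"  ["mm"]
8. n5.fin = true  [terminal]
9. n4.cnt = "xmm"  ["x" ++ C.wid]
10. n3.off = 9  [S.acc + 8]
11. n3.live = 4  [S.acc * -2 + 6]
12. n2.mk = "vv"  ["vv"]
13. n6.wid = false  [S.acc > 21]
14. n7.acc = 13  [13]
15. n8.fin = true  [terminal]
16. n9.acc = 15  [S₀.acc + 2]
17. n10.acc = 27  [S₀.acc + 12]
18. n11.fin = false  [terminal]
19. n12.depth = 0  [terminal]
20. n10.off = 13  [g.depth + 13]
21. n10.live = 21  [S.acc - 6]
22. n9.off = 21  [S₀.acc * 2 - 9]
23. n9.live = 27  [S₁.live + S₀.acc - 9]
24. n7.off = 0  [0]
25. n7.live = 5  [S₁.live * 3 - 76]
26. n13.wid = false  [S.off > 0]
27. n14.fin = true  [terminal]
28. n15.acc = false  [terminal]
29. n13.mk = "xu"  ["xu"]
30. n16.ok = 29  [S.off + 29]
31. n17.ok = 18  [A₀.ok * -2 + 76]
32. n18.acc = false  [terminal]
33. n17.depth = 11  [A.ok * 3 - 43]
34. n16.depth = 1  [1]
35. n6.mk = "vxu"  ["v" ++ B₁.mk]
36. n0.off = 27  [len(B₁.mk) + 24]
37. n0.live = 1  [e.pre - 5]

5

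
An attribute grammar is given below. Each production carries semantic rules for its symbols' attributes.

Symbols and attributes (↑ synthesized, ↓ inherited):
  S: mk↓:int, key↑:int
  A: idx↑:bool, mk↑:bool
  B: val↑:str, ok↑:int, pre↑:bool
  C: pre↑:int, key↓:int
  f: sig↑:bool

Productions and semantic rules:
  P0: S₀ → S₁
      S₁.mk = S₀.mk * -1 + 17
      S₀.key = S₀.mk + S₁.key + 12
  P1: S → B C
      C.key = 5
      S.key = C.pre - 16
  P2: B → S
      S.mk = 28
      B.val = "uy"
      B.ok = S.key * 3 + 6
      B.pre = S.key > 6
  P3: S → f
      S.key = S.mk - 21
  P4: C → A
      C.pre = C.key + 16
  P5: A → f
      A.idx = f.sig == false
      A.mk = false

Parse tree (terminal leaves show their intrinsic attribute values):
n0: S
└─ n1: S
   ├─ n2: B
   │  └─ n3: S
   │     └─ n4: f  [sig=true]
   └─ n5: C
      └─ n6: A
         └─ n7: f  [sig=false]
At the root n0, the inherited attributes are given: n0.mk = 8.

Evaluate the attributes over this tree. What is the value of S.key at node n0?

25

1. n0.mk = 8  [given at root]
2. n1.mk = 9  [S₀.mk * -1 + 17]
3. n3.mk = 28  [28]
4. n4.sig = true  [terminal]
5. n3.key = 7  [S.mk - 21]
6. n2.val = "uy"  ["uy"]
7. n2.ok = 27  [S.key * 3 + 6]
8. n2.pre = true  [S.key > 6]
9. n5.key = 5  [5]
10. n7.sig = false  [terminal]
11. n6.idx = true  [f.sig == false]
12. n6.mk = false  [false]
13. n5.pre = 21  [C.key + 16]
14. n1.key = 5  [C.pre - 16]
15. n0.key = 25  [S₀.mk + S₁.key + 12]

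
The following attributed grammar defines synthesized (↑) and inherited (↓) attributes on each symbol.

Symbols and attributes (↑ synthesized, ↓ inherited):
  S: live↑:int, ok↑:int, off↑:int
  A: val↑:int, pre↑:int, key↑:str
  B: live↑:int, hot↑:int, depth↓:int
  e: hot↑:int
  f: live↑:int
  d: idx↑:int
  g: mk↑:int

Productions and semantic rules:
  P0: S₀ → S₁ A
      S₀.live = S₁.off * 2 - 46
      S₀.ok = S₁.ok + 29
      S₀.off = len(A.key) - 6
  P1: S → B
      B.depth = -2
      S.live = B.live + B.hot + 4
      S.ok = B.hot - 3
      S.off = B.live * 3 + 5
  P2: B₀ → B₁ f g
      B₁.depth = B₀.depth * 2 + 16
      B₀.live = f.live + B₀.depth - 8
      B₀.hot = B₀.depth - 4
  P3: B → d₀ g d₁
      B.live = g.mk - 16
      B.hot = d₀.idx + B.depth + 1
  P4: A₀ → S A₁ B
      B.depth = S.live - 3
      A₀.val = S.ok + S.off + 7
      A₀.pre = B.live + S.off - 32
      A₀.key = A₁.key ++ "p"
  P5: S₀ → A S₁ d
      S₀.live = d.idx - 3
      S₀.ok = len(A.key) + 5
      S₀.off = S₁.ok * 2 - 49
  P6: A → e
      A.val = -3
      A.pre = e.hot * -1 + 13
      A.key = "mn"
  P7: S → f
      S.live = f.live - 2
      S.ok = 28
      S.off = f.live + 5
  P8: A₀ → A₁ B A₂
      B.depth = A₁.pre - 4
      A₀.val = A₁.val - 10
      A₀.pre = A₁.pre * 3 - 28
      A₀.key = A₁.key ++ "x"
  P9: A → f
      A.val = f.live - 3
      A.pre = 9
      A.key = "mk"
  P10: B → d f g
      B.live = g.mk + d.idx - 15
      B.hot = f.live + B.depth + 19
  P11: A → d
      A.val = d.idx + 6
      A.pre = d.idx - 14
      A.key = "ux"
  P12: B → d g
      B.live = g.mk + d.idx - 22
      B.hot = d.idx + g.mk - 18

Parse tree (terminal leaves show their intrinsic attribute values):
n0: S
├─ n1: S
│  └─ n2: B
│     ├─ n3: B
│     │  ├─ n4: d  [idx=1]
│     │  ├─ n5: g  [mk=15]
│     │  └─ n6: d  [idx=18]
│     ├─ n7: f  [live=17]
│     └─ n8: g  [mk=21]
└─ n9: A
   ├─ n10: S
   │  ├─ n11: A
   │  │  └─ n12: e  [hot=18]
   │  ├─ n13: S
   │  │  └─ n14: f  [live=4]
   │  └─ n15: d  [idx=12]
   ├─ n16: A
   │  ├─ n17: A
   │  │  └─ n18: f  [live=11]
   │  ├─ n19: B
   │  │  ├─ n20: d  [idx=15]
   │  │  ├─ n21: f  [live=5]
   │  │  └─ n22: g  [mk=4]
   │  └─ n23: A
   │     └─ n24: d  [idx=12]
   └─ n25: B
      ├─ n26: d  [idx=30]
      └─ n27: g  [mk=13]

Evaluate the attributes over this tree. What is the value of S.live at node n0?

6

1. n2.depth = -2  [-2]
2. n3.depth = 12  [B₀.depth * 2 + 16]
3. n4.idx = 1  [terminal]
4. n5.mk = 15  [terminal]
5. n6.idx = 18  [terminal]
6. n3.live = -1  [g.mk - 16]
7. n3.hot = 14  [d₀.idx + B.depth + 1]
8. n7.live = 17  [terminal]
9. n8.mk = 21  [terminal]
10. n2.live = 7  [f.live + B₀.depth - 8]
11. n2.hot = -6  [B₀.depth - 4]
12. n1.live = 5  [B.live + B.hot + 4]
13. n1.ok = -9  [B.hot - 3]
14. n1.off = 26  [B.live * 3 + 5]
15. n12.hot = 18  [terminal]
16. n11.val = -3  [-3]
17. n11.pre = -5  [e.hot * -1 + 13]
18. n11.key = "mn"  ["mn"]
19. n14.live = 4  [terminal]
20. n13.live = 2  [f.live - 2]
21. n13.ok = 28  [28]
22. n13.off = 9  [f.live + 5]
23. n15.idx = 12  [terminal]
24. n10.live = 9  [d.idx - 3]
25. n10.ok = 7  [len(A.key) + 5]
26. n10.off = 7  [S₁.ok * 2 - 49]
27. n18.live = 11  [terminal]
28. n17.val = 8  [f.live - 3]
29. n17.pre = 9  [9]
30. n17.key = "mk"  ["mk"]
31. n19.depth = 5  [A₁.pre - 4]
32. n20.idx = 15  [terminal]
33. n21.live = 5  [terminal]
34. n22.mk = 4  [terminal]
35. n19.live = 4  [g.mk + d.idx - 15]
36. n19.hot = 29  [f.live + B.depth + 19]
37. n24.idx = 12  [terminal]
38. n23.val = 18  [d.idx + 6]
39. n23.pre = -2  [d.idx - 14]
40. n23.key = "ux"  ["ux"]
41. n16.val = -2  [A₁.val - 10]
42. n16.pre = -1  [A₁.pre * 3 - 28]
43. n16.key = "mkx"  [A₁.key ++ "x"]
44. n25.depth = 6  [S.live - 3]
45. n26.idx = 30  [terminal]
46. n27.mk = 13  [terminal]
47. n25.live = 21  [g.mk + d.idx - 22]
48. n25.hot = 25  [d.idx + g.mk - 18]
49. n9.val = 21  [S.ok + S.off + 7]
50. n9.pre = -4  [B.live + S.off - 32]
51. n9.key = "mkxp"  [A₁.key ++ "p"]
52. n0.live = 6  [S₁.off * 2 - 46]
53. n0.ok = 20  [S₁.ok + 29]
54. n0.off = -2  [len(A.key) - 6]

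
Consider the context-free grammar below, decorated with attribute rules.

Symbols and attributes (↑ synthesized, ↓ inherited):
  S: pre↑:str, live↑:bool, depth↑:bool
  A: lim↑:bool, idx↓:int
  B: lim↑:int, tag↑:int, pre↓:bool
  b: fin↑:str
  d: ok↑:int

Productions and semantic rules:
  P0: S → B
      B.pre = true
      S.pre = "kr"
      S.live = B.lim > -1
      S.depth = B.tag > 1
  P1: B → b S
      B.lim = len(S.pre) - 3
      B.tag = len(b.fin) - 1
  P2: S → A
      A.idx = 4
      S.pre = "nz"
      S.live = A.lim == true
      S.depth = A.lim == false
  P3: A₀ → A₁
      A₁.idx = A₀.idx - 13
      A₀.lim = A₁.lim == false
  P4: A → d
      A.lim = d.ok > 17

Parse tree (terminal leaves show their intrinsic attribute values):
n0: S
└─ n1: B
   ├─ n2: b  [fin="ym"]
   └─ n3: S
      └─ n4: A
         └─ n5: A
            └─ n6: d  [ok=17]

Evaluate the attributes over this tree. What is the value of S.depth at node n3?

false

1. n1.pre = true  [true]
2. n2.fin = "ym"  [terminal]
3. n4.idx = 4  [4]
4. n5.idx = -9  [A₀.idx - 13]
5. n6.ok = 17  [terminal]
6. n5.lim = false  [d.ok > 17]
7. n4.lim = true  [A₁.lim == false]
8. n3.pre = "nz"  ["nz"]
9. n3.live = true  [A.lim == true]
10. n3.depth = false  [A.lim == false]
11. n1.lim = -1  [len(S.pre) - 3]
12. n1.tag = 1  [len(b.fin) - 1]
13. n0.pre = "kr"  ["kr"]
14. n0.live = false  [B.lim > -1]
15. n0.depth = false  [B.tag > 1]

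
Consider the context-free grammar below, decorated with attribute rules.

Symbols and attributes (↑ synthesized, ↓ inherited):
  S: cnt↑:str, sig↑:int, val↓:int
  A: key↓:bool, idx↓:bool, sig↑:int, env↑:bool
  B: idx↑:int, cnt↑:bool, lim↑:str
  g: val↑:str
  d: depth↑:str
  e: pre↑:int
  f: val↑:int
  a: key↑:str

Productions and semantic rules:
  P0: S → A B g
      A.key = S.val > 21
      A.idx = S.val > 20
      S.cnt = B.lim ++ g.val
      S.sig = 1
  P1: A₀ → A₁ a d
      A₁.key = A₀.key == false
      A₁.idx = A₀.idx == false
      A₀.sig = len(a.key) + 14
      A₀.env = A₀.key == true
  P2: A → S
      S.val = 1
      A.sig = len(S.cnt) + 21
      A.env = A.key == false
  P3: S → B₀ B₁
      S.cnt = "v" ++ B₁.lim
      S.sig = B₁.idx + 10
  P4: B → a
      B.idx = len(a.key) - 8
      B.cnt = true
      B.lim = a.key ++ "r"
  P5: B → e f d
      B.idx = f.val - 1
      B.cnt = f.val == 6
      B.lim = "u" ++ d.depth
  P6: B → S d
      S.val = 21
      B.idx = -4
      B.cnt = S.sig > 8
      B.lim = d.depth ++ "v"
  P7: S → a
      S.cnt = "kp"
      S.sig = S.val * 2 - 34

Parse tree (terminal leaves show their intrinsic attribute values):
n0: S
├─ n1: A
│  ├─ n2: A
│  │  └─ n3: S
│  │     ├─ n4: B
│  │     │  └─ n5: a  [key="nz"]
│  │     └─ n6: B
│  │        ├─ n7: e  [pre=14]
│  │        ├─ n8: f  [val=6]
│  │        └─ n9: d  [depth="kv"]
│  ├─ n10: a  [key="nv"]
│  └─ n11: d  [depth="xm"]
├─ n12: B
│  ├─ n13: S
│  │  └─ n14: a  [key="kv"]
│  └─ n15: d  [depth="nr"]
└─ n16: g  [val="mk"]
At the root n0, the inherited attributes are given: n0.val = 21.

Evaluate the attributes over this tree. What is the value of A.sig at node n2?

1. n0.val = 21  [given at root]
2. n1.key = false  [S.val > 21]
3. n1.idx = true  [S.val > 20]
4. n2.key = true  [A₀.key == false]
5. n2.idx = false  [A₀.idx == false]
6. n3.val = 1  [1]
7. n5.key = "nz"  [terminal]
8. n4.idx = -6  [len(a.key) - 8]
9. n4.cnt = true  [true]
10. n4.lim = "nzr"  [a.key ++ "r"]
11. n7.pre = 14  [terminal]
12. n8.val = 6  [terminal]
13. n9.depth = "kv"  [terminal]
14. n6.idx = 5  [f.val - 1]
15. n6.cnt = true  [f.val == 6]
16. n6.lim = "ukv"  ["u" ++ d.depth]
17. n3.cnt = "vukv"  ["v" ++ B₁.lim]
18. n3.sig = 15  [B₁.idx + 10]
19. n2.sig = 25  [len(S.cnt) + 21]
20. n2.env = false  [A.key == false]
21. n10.key = "nv"  [terminal]
22. n11.depth = "xm"  [terminal]
23. n1.sig = 16  [len(a.key) + 14]
24. n1.env = false  [A₀.key == true]
25. n13.val = 21  [21]
26. n14.key = "kv"  [terminal]
27. n13.cnt = "kp"  ["kp"]
28. n13.sig = 8  [S.val * 2 - 34]
29. n15.depth = "nr"  [terminal]
30. n12.idx = -4  [-4]
31. n12.cnt = false  [S.sig > 8]
32. n12.lim = "nrv"  [d.depth ++ "v"]
33. n16.val = "mk"  [terminal]
34. n0.cnt = "nrvmk"  [B.lim ++ g.val]
35. n0.sig = 1  [1]

25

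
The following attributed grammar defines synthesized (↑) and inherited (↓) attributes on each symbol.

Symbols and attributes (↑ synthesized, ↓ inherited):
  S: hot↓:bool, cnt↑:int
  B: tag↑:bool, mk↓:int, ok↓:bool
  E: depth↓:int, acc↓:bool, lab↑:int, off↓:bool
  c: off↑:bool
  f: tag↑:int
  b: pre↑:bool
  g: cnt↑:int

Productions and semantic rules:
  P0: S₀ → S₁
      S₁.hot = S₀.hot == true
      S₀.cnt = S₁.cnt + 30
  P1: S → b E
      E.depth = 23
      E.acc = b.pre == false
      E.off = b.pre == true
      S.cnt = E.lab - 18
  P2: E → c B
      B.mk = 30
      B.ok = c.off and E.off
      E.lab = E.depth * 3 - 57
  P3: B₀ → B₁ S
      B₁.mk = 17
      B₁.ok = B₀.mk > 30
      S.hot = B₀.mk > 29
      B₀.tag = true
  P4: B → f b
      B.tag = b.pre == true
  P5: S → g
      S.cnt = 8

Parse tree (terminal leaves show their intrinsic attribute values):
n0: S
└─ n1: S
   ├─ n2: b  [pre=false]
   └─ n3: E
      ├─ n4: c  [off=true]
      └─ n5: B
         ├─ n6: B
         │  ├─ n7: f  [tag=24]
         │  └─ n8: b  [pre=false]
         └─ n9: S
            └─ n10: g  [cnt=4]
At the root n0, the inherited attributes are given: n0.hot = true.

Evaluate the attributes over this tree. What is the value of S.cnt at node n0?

1. n0.hot = true  [given at root]
2. n1.hot = true  [S₀.hot == true]
3. n2.pre = false  [terminal]
4. n3.depth = 23  [23]
5. n3.acc = true  [b.pre == false]
6. n3.off = false  [b.pre == true]
7. n4.off = true  [terminal]
8. n5.mk = 30  [30]
9. n5.ok = false  [c.off and E.off]
10. n6.mk = 17  [17]
11. n6.ok = false  [B₀.mk > 30]
12. n7.tag = 24  [terminal]
13. n8.pre = false  [terminal]
14. n6.tag = false  [b.pre == true]
15. n9.hot = true  [B₀.mk > 29]
16. n10.cnt = 4  [terminal]
17. n9.cnt = 8  [8]
18. n5.tag = true  [true]
19. n3.lab = 12  [E.depth * 3 - 57]
20. n1.cnt = -6  [E.lab - 18]
21. n0.cnt = 24  [S₁.cnt + 30]

24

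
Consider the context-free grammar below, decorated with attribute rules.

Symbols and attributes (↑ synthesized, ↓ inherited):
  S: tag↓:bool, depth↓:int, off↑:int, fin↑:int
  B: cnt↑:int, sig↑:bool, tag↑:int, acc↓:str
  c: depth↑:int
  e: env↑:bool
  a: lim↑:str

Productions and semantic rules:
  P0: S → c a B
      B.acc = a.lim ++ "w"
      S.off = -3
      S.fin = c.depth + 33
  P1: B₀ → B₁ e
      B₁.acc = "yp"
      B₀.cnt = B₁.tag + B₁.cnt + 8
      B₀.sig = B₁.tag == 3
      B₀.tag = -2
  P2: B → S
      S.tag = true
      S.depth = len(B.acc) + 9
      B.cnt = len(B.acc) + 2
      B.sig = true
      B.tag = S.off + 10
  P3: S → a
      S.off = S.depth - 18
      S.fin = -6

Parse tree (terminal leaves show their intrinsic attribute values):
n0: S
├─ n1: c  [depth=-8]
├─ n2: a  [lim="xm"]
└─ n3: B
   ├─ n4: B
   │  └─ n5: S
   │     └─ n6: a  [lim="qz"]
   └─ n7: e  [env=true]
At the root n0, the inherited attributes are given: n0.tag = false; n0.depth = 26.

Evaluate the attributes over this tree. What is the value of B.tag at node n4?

1. n0.tag = false  [given at root]
2. n0.depth = 26  [given at root]
3. n1.depth = -8  [terminal]
4. n2.lim = "xm"  [terminal]
5. n3.acc = "xmw"  [a.lim ++ "w"]
6. n4.acc = "yp"  ["yp"]
7. n5.tag = true  [true]
8. n5.depth = 11  [len(B.acc) + 9]
9. n6.lim = "qz"  [terminal]
10. n5.off = -7  [S.depth - 18]
11. n5.fin = -6  [-6]
12. n4.cnt = 4  [len(B.acc) + 2]
13. n4.sig = true  [true]
14. n4.tag = 3  [S.off + 10]
15. n7.env = true  [terminal]
16. n3.cnt = 15  [B₁.tag + B₁.cnt + 8]
17. n3.sig = true  [B₁.tag == 3]
18. n3.tag = -2  [-2]
19. n0.off = -3  [-3]
20. n0.fin = 25  [c.depth + 33]

3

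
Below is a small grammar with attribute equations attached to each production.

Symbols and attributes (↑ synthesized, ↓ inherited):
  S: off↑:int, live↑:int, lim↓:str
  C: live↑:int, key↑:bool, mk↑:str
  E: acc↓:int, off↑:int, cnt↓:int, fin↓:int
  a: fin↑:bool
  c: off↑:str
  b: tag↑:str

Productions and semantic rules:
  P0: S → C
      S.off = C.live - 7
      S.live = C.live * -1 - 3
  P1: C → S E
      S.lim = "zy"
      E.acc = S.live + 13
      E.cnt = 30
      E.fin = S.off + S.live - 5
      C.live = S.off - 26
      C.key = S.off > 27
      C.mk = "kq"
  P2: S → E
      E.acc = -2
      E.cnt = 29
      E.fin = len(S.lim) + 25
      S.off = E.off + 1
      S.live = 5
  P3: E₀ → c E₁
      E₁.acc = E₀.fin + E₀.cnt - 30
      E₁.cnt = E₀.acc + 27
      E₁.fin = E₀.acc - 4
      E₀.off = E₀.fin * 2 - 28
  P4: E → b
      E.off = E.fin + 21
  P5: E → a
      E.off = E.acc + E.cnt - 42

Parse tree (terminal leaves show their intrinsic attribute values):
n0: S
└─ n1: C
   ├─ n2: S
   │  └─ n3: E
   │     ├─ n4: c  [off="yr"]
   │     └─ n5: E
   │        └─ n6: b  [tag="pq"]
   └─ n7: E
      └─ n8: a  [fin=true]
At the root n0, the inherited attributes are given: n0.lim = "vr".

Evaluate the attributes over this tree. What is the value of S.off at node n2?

1. n0.lim = "vr"  [given at root]
2. n2.lim = "zy"  ["zy"]
3. n3.acc = -2  [-2]
4. n3.cnt = 29  [29]
5. n3.fin = 27  [len(S.lim) + 25]
6. n4.off = "yr"  [terminal]
7. n5.acc = 26  [E₀.fin + E₀.cnt - 30]
8. n5.cnt = 25  [E₀.acc + 27]
9. n5.fin = -6  [E₀.acc - 4]
10. n6.tag = "pq"  [terminal]
11. n5.off = 15  [E.fin + 21]
12. n3.off = 26  [E₀.fin * 2 - 28]
13. n2.off = 27  [E.off + 1]
14. n2.live = 5  [5]
15. n7.acc = 18  [S.live + 13]
16. n7.cnt = 30  [30]
17. n7.fin = 27  [S.off + S.live - 5]
18. n8.fin = true  [terminal]
19. n7.off = 6  [E.acc + E.cnt - 42]
20. n1.live = 1  [S.off - 26]
21. n1.key = false  [S.off > 27]
22. n1.mk = "kq"  ["kq"]
23. n0.off = -6  [C.live - 7]
24. n0.live = -4  [C.live * -1 - 3]

27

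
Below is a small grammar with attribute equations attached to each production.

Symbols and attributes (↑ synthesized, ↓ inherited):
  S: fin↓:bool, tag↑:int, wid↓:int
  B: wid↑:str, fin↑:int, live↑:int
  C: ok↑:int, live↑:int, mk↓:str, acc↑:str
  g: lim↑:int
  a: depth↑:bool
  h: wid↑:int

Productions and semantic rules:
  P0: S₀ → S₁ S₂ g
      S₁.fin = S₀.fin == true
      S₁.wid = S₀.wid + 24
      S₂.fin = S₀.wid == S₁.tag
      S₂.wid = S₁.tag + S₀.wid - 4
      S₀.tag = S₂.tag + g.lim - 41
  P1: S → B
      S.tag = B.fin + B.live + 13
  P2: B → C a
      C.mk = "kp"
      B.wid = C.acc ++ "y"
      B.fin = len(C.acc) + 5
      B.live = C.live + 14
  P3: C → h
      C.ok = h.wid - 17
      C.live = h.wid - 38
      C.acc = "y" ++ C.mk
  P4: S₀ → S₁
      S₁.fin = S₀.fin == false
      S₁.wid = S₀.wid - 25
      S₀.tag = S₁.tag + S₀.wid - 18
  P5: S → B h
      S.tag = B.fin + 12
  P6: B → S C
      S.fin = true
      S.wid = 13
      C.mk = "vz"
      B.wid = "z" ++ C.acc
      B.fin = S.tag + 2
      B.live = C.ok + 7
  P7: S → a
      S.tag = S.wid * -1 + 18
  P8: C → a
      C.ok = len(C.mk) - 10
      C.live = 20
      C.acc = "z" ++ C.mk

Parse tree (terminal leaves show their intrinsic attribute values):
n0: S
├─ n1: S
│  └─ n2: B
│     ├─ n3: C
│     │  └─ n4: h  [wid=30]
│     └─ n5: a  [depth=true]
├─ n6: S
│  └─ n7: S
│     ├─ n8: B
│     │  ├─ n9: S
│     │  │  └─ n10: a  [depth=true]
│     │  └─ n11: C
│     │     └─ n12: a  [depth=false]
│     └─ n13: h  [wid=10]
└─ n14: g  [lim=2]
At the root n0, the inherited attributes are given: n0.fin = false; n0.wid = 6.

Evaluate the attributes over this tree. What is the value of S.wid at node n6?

29

1. n0.fin = false  [given at root]
2. n0.wid = 6  [given at root]
3. n1.fin = false  [S₀.fin == true]
4. n1.wid = 30  [S₀.wid + 24]
5. n3.mk = "kp"  ["kp"]
6. n4.wid = 30  [terminal]
7. n3.ok = 13  [h.wid - 17]
8. n3.live = -8  [h.wid - 38]
9. n3.acc = "ykp"  ["y" ++ C.mk]
10. n5.depth = true  [terminal]
11. n2.wid = "ykpy"  [C.acc ++ "y"]
12. n2.fin = 8  [len(C.acc) + 5]
13. n2.live = 6  [C.live + 14]
14. n1.tag = 27  [B.fin + B.live + 13]
15. n6.fin = false  [S₀.wid == S₁.tag]
16. n6.wid = 29  [S₁.tag + S₀.wid - 4]
17. n7.fin = true  [S₀.fin == false]
18. n7.wid = 4  [S₀.wid - 25]
19. n9.fin = true  [true]
20. n9.wid = 13  [13]
21. n10.depth = true  [terminal]
22. n9.tag = 5  [S.wid * -1 + 18]
23. n11.mk = "vz"  ["vz"]
24. n12.depth = false  [terminal]
25. n11.ok = -8  [len(C.mk) - 10]
26. n11.live = 20  [20]
27. n11.acc = "zvz"  ["z" ++ C.mk]
28. n8.wid = "zzvz"  ["z" ++ C.acc]
29. n8.fin = 7  [S.tag + 2]
30. n8.live = -1  [C.ok + 7]
31. n13.wid = 10  [terminal]
32. n7.tag = 19  [B.fin + 12]
33. n6.tag = 30  [S₁.tag + S₀.wid - 18]
34. n14.lim = 2  [terminal]
35. n0.tag = -9  [S₂.tag + g.lim - 41]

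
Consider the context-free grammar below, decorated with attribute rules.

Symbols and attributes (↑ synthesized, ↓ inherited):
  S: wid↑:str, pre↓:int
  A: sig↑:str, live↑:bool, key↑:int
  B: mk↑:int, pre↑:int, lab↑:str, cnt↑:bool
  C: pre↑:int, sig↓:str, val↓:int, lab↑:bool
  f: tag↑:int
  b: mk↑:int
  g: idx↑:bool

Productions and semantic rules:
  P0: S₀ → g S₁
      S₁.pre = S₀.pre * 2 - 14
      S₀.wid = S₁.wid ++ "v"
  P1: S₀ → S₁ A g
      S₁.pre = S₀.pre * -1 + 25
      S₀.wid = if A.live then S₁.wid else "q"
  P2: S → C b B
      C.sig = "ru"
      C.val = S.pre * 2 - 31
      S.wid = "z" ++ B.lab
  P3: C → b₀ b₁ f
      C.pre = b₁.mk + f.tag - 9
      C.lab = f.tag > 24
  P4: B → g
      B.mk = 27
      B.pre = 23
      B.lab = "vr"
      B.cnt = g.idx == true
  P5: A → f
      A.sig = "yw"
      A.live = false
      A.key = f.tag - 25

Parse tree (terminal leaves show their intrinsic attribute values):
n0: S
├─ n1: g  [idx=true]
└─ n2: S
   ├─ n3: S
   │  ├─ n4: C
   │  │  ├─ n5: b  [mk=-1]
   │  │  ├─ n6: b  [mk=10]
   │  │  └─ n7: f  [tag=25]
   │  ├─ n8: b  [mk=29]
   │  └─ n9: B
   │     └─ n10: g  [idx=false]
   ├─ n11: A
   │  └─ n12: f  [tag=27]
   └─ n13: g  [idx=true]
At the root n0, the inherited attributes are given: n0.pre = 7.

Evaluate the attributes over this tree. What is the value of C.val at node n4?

1. n0.pre = 7  [given at root]
2. n1.idx = true  [terminal]
3. n2.pre = 0  [S₀.pre * 2 - 14]
4. n3.pre = 25  [S₀.pre * -1 + 25]
5. n4.sig = "ru"  ["ru"]
6. n4.val = 19  [S.pre * 2 - 31]
7. n5.mk = -1  [terminal]
8. n6.mk = 10  [terminal]
9. n7.tag = 25  [terminal]
10. n4.pre = 26  [b₁.mk + f.tag - 9]
11. n4.lab = true  [f.tag > 24]
12. n8.mk = 29  [terminal]
13. n10.idx = false  [terminal]
14. n9.mk = 27  [27]
15. n9.pre = 23  [23]
16. n9.lab = "vr"  ["vr"]
17. n9.cnt = false  [g.idx == true]
18. n3.wid = "zvr"  ["z" ++ B.lab]
19. n12.tag = 27  [terminal]
20. n11.sig = "yw"  ["yw"]
21. n11.live = false  [false]
22. n11.key = 2  [f.tag - 25]
23. n13.idx = true  [terminal]
24. n2.wid = "q"  [if A.live then S₁.wid else "q"]
25. n0.wid = "qv"  [S₁.wid ++ "v"]

19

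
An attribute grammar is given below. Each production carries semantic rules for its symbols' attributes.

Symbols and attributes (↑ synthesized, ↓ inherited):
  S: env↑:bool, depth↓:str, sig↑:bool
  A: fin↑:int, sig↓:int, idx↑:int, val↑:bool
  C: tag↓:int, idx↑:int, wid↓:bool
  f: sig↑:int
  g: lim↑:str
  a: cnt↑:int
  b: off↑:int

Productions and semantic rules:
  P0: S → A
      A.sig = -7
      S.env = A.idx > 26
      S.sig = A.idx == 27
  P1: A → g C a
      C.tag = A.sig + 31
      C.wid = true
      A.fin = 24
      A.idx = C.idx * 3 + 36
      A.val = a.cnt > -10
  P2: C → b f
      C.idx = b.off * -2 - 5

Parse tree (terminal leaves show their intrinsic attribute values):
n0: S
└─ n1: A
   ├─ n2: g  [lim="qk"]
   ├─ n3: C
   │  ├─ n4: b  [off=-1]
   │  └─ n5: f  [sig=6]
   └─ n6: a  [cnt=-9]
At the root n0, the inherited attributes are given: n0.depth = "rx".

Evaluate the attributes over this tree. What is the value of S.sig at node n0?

1. n0.depth = "rx"  [given at root]
2. n1.sig = -7  [-7]
3. n2.lim = "qk"  [terminal]
4. n3.tag = 24  [A.sig + 31]
5. n3.wid = true  [true]
6. n4.off = -1  [terminal]
7. n5.sig = 6  [terminal]
8. n3.idx = -3  [b.off * -2 - 5]
9. n6.cnt = -9  [terminal]
10. n1.fin = 24  [24]
11. n1.idx = 27  [C.idx * 3 + 36]
12. n1.val = true  [a.cnt > -10]
13. n0.env = true  [A.idx > 26]
14. n0.sig = true  [A.idx == 27]

true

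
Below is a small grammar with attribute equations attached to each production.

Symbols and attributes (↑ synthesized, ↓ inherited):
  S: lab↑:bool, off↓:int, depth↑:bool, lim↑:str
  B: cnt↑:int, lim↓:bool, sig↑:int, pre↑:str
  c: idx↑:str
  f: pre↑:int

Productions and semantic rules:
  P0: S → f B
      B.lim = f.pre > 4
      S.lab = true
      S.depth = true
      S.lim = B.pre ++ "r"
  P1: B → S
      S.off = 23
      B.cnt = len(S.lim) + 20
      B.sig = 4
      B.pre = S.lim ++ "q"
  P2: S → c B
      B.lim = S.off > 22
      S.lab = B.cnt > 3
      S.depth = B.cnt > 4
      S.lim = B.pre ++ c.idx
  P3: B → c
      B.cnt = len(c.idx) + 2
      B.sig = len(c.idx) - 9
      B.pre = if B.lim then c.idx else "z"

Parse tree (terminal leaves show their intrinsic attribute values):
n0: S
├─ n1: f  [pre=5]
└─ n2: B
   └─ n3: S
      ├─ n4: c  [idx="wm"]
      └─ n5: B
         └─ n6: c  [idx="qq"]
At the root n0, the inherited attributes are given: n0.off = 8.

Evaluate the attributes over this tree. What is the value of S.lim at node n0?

"qqwmqr"

1. n0.off = 8  [given at root]
2. n1.pre = 5  [terminal]
3. n2.lim = true  [f.pre > 4]
4. n3.off = 23  [23]
5. n4.idx = "wm"  [terminal]
6. n5.lim = true  [S.off > 22]
7. n6.idx = "qq"  [terminal]
8. n5.cnt = 4  [len(c.idx) + 2]
9. n5.sig = -7  [len(c.idx) - 9]
10. n5.pre = "qq"  [if B.lim then c.idx else "z"]
11. n3.lab = true  [B.cnt > 3]
12. n3.depth = false  [B.cnt > 4]
13. n3.lim = "qqwm"  [B.pre ++ c.idx]
14. n2.cnt = 24  [len(S.lim) + 20]
15. n2.sig = 4  [4]
16. n2.pre = "qqwmq"  [S.lim ++ "q"]
17. n0.lab = true  [true]
18. n0.depth = true  [true]
19. n0.lim = "qqwmqr"  [B.pre ++ "r"]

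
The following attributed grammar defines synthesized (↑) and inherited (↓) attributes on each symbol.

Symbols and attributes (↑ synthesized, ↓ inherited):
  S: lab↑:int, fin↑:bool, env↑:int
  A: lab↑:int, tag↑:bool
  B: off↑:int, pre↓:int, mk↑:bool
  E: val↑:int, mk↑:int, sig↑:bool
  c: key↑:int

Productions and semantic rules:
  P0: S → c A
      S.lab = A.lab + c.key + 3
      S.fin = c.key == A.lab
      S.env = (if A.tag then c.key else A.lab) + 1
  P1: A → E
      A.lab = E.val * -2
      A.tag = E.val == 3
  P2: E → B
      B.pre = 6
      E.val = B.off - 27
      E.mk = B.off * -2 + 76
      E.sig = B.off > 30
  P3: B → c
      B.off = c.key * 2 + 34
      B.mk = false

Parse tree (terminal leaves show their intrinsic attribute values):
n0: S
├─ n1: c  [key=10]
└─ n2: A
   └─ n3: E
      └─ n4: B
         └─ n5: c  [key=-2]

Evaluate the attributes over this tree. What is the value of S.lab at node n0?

1. n1.key = 10  [terminal]
2. n4.pre = 6  [6]
3. n5.key = -2  [terminal]
4. n4.off = 30  [c.key * 2 + 34]
5. n4.mk = false  [false]
6. n3.val = 3  [B.off - 27]
7. n3.mk = 16  [B.off * -2 + 76]
8. n3.sig = false  [B.off > 30]
9. n2.lab = -6  [E.val * -2]
10. n2.tag = true  [E.val == 3]
11. n0.lab = 7  [A.lab + c.key + 3]
12. n0.fin = false  [c.key == A.lab]
13. n0.env = 11  [(if A.tag then c.key else A.lab) + 1]

7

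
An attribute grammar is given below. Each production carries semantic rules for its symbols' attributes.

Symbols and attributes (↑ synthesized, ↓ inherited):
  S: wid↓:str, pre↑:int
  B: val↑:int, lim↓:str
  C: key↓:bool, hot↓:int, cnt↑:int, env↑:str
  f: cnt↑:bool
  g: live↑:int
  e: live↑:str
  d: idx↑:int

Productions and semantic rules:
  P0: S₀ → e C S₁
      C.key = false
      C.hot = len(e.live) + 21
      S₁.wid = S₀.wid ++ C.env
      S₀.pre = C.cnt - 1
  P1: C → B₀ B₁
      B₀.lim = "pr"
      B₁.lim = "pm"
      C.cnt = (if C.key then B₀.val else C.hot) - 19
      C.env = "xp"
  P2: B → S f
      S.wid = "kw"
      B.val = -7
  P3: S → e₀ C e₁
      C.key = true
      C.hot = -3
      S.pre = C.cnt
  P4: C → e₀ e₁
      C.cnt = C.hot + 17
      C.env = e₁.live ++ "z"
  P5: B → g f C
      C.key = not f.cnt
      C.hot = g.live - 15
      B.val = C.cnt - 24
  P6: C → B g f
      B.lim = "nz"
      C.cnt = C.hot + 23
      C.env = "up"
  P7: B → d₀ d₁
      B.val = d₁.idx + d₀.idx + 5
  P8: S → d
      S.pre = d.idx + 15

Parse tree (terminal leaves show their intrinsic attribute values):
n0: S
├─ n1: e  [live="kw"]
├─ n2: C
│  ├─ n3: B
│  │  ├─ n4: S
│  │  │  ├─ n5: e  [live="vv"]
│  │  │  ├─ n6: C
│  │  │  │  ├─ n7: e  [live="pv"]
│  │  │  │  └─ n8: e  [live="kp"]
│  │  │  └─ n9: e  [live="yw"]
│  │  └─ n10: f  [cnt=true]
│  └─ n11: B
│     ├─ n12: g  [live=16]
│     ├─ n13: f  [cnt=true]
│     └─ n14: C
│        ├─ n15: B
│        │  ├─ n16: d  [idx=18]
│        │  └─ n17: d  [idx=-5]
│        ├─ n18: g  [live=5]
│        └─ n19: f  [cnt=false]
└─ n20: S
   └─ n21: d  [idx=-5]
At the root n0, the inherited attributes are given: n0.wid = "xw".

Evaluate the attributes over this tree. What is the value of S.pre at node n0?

3

1. n0.wid = "xw"  [given at root]
2. n1.live = "kw"  [terminal]
3. n2.key = false  [false]
4. n2.hot = 23  [len(e.live) + 21]
5. n3.lim = "pr"  ["pr"]
6. n4.wid = "kw"  ["kw"]
7. n5.live = "vv"  [terminal]
8. n6.key = true  [true]
9. n6.hot = -3  [-3]
10. n7.live = "pv"  [terminal]
11. n8.live = "kp"  [terminal]
12. n6.cnt = 14  [C.hot + 17]
13. n6.env = "kpz"  [e₁.live ++ "z"]
14. n9.live = "yw"  [terminal]
15. n4.pre = 14  [C.cnt]
16. n10.cnt = true  [terminal]
17. n3.val = -7  [-7]
18. n11.lim = "pm"  ["pm"]
19. n12.live = 16  [terminal]
20. n13.cnt = true  [terminal]
21. n14.key = false  [not f.cnt]
22. n14.hot = 1  [g.live - 15]
23. n15.lim = "nz"  ["nz"]
24. n16.idx = 18  [terminal]
25. n17.idx = -5  [terminal]
26. n15.val = 18  [d₁.idx + d₀.idx + 5]
27. n18.live = 5  [terminal]
28. n19.cnt = false  [terminal]
29. n14.cnt = 24  [C.hot + 23]
30. n14.env = "up"  ["up"]
31. n11.val = 0  [C.cnt - 24]
32. n2.cnt = 4  [(if C.key then B₀.val else C.hot) - 19]
33. n2.env = "xp"  ["xp"]
34. n20.wid = "xwxp"  [S₀.wid ++ C.env]
35. n21.idx = -5  [terminal]
36. n20.pre = 10  [d.idx + 15]
37. n0.pre = 3  [C.cnt - 1]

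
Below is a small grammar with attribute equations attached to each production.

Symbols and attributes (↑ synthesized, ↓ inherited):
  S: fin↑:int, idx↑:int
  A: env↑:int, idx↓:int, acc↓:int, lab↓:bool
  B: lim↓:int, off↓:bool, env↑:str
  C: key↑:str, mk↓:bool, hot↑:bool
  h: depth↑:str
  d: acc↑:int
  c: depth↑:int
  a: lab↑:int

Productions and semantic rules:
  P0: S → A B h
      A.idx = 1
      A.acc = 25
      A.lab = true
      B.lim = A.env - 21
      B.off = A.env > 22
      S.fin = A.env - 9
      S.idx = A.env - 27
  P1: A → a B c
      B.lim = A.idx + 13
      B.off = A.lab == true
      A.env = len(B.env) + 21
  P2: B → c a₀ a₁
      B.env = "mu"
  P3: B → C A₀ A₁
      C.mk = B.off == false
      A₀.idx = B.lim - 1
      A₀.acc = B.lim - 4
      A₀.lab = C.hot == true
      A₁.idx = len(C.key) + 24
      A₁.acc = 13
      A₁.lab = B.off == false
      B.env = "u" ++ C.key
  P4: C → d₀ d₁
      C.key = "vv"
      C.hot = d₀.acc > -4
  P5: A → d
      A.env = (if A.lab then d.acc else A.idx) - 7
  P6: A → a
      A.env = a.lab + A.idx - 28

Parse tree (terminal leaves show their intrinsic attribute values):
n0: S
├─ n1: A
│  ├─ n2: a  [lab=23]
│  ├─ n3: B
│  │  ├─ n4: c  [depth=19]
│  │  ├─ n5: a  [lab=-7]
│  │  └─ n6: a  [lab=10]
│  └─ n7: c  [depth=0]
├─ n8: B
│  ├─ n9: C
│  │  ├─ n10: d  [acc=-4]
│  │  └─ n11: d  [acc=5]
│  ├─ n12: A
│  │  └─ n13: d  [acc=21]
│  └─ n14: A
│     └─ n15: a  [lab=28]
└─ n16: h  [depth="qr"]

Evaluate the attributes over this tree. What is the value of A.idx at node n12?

1

1. n1.idx = 1  [1]
2. n1.acc = 25  [25]
3. n1.lab = true  [true]
4. n2.lab = 23  [terminal]
5. n3.lim = 14  [A.idx + 13]
6. n3.off = true  [A.lab == true]
7. n4.depth = 19  [terminal]
8. n5.lab = -7  [terminal]
9. n6.lab = 10  [terminal]
10. n3.env = "mu"  ["mu"]
11. n7.depth = 0  [terminal]
12. n1.env = 23  [len(B.env) + 21]
13. n8.lim = 2  [A.env - 21]
14. n8.off = true  [A.env > 22]
15. n9.mk = false  [B.off == false]
16. n10.acc = -4  [terminal]
17. n11.acc = 5  [terminal]
18. n9.key = "vv"  ["vv"]
19. n9.hot = false  [d₀.acc > -4]
20. n12.idx = 1  [B.lim - 1]
21. n12.acc = -2  [B.lim - 4]
22. n12.lab = false  [C.hot == true]
23. n13.acc = 21  [terminal]
24. n12.env = -6  [(if A.lab then d.acc else A.idx) - 7]
25. n14.idx = 26  [len(C.key) + 24]
26. n14.acc = 13  [13]
27. n14.lab = false  [B.off == false]
28. n15.lab = 28  [terminal]
29. n14.env = 26  [a.lab + A.idx - 28]
30. n8.env = "uvv"  ["u" ++ C.key]
31. n16.depth = "qr"  [terminal]
32. n0.fin = 14  [A.env - 9]
33. n0.idx = -4  [A.env - 27]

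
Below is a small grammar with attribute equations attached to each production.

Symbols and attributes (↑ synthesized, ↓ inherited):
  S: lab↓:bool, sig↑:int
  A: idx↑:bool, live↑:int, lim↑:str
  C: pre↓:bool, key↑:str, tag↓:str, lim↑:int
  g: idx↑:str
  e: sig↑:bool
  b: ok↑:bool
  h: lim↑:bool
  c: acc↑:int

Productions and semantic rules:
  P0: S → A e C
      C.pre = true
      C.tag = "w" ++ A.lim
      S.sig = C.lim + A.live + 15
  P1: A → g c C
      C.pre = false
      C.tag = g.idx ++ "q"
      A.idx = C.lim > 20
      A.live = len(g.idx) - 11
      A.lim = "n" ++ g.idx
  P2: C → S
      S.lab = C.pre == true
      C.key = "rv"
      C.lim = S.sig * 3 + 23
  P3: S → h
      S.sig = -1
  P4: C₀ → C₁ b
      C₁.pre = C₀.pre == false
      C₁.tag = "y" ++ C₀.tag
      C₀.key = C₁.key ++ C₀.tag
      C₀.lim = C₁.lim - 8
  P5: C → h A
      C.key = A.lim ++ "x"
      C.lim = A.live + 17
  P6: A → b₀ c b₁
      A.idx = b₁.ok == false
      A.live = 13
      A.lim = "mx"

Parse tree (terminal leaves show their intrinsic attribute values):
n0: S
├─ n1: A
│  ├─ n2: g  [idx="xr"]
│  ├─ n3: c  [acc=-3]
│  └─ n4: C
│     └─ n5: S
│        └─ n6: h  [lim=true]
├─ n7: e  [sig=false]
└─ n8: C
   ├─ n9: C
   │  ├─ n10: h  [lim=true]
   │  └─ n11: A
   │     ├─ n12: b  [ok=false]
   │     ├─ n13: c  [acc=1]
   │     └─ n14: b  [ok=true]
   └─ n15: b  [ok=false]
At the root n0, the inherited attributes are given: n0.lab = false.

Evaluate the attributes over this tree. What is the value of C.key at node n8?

"mxxwnxr"

1. n0.lab = false  [given at root]
2. n2.idx = "xr"  [terminal]
3. n3.acc = -3  [terminal]
4. n4.pre = false  [false]
5. n4.tag = "xrq"  [g.idx ++ "q"]
6. n5.lab = false  [C.pre == true]
7. n6.lim = true  [terminal]
8. n5.sig = -1  [-1]
9. n4.key = "rv"  ["rv"]
10. n4.lim = 20  [S.sig * 3 + 23]
11. n1.idx = false  [C.lim > 20]
12. n1.live = -9  [len(g.idx) - 11]
13. n1.lim = "nxr"  ["n" ++ g.idx]
14. n7.sig = false  [terminal]
15. n8.pre = true  [true]
16. n8.tag = "wnxr"  ["w" ++ A.lim]
17. n9.pre = false  [C₀.pre == false]
18. n9.tag = "ywnxr"  ["y" ++ C₀.tag]
19. n10.lim = true  [terminal]
20. n12.ok = false  [terminal]
21. n13.acc = 1  [terminal]
22. n14.ok = true  [terminal]
23. n11.idx = false  [b₁.ok == false]
24. n11.live = 13  [13]
25. n11.lim = "mx"  ["mx"]
26. n9.key = "mxx"  [A.lim ++ "x"]
27. n9.lim = 30  [A.live + 17]
28. n15.ok = false  [terminal]
29. n8.key = "mxxwnxr"  [C₁.key ++ C₀.tag]
30. n8.lim = 22  [C₁.lim - 8]
31. n0.sig = 28  [C.lim + A.live + 15]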